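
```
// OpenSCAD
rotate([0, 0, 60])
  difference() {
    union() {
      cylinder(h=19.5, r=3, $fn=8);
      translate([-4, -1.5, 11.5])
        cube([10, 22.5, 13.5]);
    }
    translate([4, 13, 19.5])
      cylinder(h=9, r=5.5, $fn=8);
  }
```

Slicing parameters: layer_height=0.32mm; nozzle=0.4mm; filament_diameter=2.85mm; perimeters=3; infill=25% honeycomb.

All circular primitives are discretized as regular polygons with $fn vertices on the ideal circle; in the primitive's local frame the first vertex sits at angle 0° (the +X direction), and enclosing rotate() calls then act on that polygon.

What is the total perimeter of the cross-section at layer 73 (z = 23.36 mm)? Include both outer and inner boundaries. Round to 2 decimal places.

At z = 23.36 mm: the cylinder is absent (z outside [0, 19.5]); the cube at (-4, -1.5) is present — its section is the full 10×22.5 rectangle (perimeter 65.00 mm); Merging all regions: only the 10×22.5 cube at (-4, -1.5) is present, so the union is just that shape — boundary = 65.00 mm; the r=5.5 cylinder at (4, 13) gives a regular 8-gon of circumradius 5.5 (constant along its height) (perimeter = 2·8·5.500·sin(180°/8) = 33.68 mm); After the difference (first − rest): starting from the result so far, the r=5.5 cylinder at (4, 13) partially overlaps it — only the 63.12 mm² overlap (of its 85.56 mm²) is removed, clipping the outline — boundary = 76.82 mm; (rotated 60° about Z; rotation is an isometry so areas/perimeters/island counts are preserved). Overall, the cross-section is a single solid region. Total boundary length (outer) = 76.82 mm.

76.82 mm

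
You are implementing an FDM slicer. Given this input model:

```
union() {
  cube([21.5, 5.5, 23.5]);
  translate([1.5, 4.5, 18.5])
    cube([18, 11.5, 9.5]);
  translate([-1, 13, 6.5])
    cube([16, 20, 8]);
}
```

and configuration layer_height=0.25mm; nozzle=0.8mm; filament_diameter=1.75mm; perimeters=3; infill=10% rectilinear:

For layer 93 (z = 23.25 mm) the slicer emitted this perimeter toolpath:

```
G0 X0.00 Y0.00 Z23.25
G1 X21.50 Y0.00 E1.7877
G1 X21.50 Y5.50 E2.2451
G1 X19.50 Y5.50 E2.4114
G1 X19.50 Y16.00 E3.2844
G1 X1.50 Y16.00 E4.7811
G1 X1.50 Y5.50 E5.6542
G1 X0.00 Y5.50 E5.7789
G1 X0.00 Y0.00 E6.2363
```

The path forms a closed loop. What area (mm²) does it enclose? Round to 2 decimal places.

Apply the shoelace formula to the sequence of (X, Y) vertices; enclosed area = 307.25 mm².

307.25 mm²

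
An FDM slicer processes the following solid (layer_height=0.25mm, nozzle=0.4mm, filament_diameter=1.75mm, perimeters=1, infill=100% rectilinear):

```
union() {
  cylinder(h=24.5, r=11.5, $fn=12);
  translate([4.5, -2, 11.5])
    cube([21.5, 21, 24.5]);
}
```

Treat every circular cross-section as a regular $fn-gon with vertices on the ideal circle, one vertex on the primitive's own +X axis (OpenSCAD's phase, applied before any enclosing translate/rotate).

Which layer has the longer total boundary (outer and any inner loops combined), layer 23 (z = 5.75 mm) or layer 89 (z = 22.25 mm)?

layer 89 (z = 22.25 mm)

Layer 23 (z = 5.75): the cylinder: section is a regular 12-gon, circumradius r=11.5 (perimeter = 2·12·11.500·sin(180°/12) = 71.43 mm); the cube at (4.5, -2) does not reach this height (z outside [11.5, 36]); Combining (union): only the r=11.5 cylinder is present, so the union is just that shape — boundary = 71.43 mm. So its perimeter = 71.43 mm. Layer 89 (z = 22.25): the r=11.5 cylinder gives a regular 12-gon of circumradius 11.5 (constant along its height) (perimeter = 2·12·11.500·sin(180°/12) = 71.43 mm); the 21.5×21 cube at (4.5, -2) contributes its full rectangle (perimeter 85.00 mm); Taking the union: the regions partially overlap (shared area 63.61 mm²), so the edge portions inside another operand are dropped and the merged outline is re-measured after clipping — boundary = 122.41 mm. So its perimeter = 122.41 mm. Layer 89 is larger (122.41 vs 71.43 mm).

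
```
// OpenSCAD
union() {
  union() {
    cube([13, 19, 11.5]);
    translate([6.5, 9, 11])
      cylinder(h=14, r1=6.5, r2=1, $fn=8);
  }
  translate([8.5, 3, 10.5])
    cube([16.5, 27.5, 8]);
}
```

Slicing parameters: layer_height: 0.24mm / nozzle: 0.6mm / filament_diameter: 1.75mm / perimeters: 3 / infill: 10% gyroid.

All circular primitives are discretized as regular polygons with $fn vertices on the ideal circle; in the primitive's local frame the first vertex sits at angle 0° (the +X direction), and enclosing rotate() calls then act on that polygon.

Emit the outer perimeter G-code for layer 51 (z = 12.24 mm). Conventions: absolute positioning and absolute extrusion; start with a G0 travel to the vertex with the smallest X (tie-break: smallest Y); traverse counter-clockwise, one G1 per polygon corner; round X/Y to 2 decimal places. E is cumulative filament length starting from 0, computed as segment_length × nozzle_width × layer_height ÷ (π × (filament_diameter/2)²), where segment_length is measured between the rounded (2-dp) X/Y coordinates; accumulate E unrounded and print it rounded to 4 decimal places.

At z = 12.24 mm: the cube is not intersected at this z (z outside [0, 11.5]); the cone at (6.5, 9): at t=0.089 of its height the radius interpolates to r₁+(r₂−r₁)t = 6.013, giving a regular 8-gon of that circumradius; Combining (union): only the cone at (6.5, 9) is present, so the union is just that shape — 1 connected region; the cube at (8.5, 3) is present — its section is the full 16.5×27.5 rectangle; Combining (union): the regions partially overlap (shared area 28.74 mm²), so overlapping operands fuse into one piece — 1 connected region. The outline is a single polygon with 11 vertices. Extrusion per mm of travel: 0.6 × 0.24 / (π × 0.875²) = 0.059868. Accumulating E over each segment gives final E = 6.0090.

G0 X0.49 Y9.00 Z12.24
G1 X2.25 Y4.75 E0.2754
G1 X6.50 Y2.99 E0.5508
G1 X8.50 Y3.82 E0.6804
G1 X8.50 Y3.00 E0.7295
G1 X25.00 Y3.00 E1.7173
G1 X25.00 Y30.50 E3.3637
G1 X8.50 Y30.50 E4.3515
G1 X8.50 Y14.18 E5.3286
G1 X6.50 Y15.01 E5.4582
G1 X2.25 Y13.25 E5.7336
G1 X0.49 Y9.00 E6.0090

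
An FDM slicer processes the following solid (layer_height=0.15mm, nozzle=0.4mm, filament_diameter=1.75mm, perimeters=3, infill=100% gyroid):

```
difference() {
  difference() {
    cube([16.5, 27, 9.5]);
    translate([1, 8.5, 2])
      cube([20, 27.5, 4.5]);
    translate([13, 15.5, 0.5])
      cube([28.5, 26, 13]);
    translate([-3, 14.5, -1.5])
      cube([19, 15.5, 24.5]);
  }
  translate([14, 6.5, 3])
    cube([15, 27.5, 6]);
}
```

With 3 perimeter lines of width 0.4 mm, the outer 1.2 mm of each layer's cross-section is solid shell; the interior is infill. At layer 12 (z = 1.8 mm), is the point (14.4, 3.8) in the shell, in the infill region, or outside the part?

At z = 1.8 mm: the cube is present — its section is the full 16.5×27 rectangle; the cube at (1, 8.5) is not intersected at this z (z outside [2, 6.5]); the cube at (13, 15.5) is present — its section is the full 28.5×26 rectangle; the 19×15.5 cube at (-3, 14.5) contributes its full rectangle; After the difference (first − rest): starting from the 16.5×27 cube, the 28.5×26 cube at (13, 15.5) partially overlaps it — only the 40.25 mm² overlap (of its 741.00 mm²) is removed, clipping the outline; the 19×15.5 cube at (-3, 14.5) partially overlaps it — only the 165.50 mm² overlap (of its 294.50 mm²) is removed, clipping the outline — 1 connected region; the cube at (14, 6.5) does not reach this height (z outside [3, 9]); Subtracting the remaining from the first: none of the subtracted shapes is present at this height, so the result so far is unchanged — 1 connected region. Overall, the cross-section is a single solid region. The nearest boundary edge runs (16.50, 15.50)→(16.50, 0.00); distance from the point to it = 2.10 mm. The point is inside the cross-section and 2.10 mm from the nearest boundary — more than the 1.2 mm shell width (3 × 0.4), so it's in the infill interior.

infill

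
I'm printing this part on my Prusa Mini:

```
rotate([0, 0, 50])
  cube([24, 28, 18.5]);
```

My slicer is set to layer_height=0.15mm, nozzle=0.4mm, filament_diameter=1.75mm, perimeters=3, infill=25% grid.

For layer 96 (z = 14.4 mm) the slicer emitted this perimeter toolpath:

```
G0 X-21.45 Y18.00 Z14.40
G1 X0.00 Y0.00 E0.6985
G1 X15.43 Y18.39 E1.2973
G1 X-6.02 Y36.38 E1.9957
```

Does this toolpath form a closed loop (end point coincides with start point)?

no

Start point (G0): (-21.45, 18.00). End point (last G1): the path does not return to the start — open.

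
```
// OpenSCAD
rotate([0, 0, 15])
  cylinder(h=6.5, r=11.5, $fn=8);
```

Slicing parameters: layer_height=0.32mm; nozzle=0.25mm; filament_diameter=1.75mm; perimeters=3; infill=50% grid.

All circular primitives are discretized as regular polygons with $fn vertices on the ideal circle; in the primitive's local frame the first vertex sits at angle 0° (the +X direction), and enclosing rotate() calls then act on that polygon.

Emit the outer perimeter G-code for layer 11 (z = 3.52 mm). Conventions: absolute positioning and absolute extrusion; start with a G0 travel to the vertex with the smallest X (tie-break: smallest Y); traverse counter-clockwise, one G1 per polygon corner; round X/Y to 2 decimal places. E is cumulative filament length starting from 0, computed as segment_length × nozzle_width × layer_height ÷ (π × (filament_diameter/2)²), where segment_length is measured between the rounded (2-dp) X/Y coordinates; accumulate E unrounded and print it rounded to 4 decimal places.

G0 X-11.11 Y-2.98 Z3.52
G1 X-5.75 Y-9.96 E0.2927
G1 X2.98 Y-11.11 E0.5856
G1 X9.96 Y-5.75 E0.8783
G1 X11.11 Y2.98 E1.1712
G1 X5.75 Y9.96 E1.4639
G1 X-2.98 Y11.11 E1.7567
G1 X-9.96 Y5.75 E2.0494
G1 X-11.11 Y-2.98 E2.3423

At z = 3.52 mm: the r=11.5 cylinder contributes a regular 8-gon of circumradius 11.5; (rotated 15° about Z; rotation is an isometry so areas/perimeters/island counts are preserved). The outline is a single polygon with 8 vertices. Extrusion per mm of travel: 0.25 × 0.32 / (π × 0.875²) = 0.033260. Accumulating E over each segment gives final E = 2.3423.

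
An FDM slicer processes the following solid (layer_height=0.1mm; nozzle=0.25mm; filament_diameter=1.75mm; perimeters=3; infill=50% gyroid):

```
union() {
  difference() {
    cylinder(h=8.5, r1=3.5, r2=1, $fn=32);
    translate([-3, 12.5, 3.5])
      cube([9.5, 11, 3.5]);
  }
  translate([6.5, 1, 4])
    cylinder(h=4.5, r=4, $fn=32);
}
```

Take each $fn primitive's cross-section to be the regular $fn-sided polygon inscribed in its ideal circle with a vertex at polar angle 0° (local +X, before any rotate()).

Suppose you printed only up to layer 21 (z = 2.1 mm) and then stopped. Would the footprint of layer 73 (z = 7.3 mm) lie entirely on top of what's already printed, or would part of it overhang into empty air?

part overhangs

Compare the two slices. At z = 2.1: the cone contributes a regular 32-gon of circumradius 2.882 (interpolated between r1=3.5 and r2=1 at t=0.247) (area = (32/2)·2.882²·sin(360°/32) = 25.93 mm²); the cube at (-3, 12.5) is not intersected at this z (z outside [3.5, 7]); Subtracting the remaining from the first: none of the subtracted shapes is present at this height, so the cone is unchanged — area = 25.93 mm²; the cylinder at (6.5, 1) does not reach this height (z outside [4, 8.5]); Combining (union): only the result so far is present, so the union is just that shape — area = 25.93 mm². At z = 7.3: the cone contributes a regular 32-gon of circumradius 1.353 (interpolated between r1=3.5 and r2=1 at t=0.859) (area = (32/2)·1.353²·sin(360°/32) = 5.71 mm²); the cube at (-3, 12.5) is absent (z outside [3.5, 7]); After the difference (first − rest): none of the subtracted shapes is present at this height, so the cone is unchanged — area = 5.71 mm²; the r=4 cylinder at (6.5, 1) gives a regular 32-gon of circumradius 4 (constant along its height) (area = (32/2)·4.000²·sin(360°/32) = 49.94 mm²); Taking the union: the 2 present regions are separate (no shared area or edge), so areas and boundary lengths simply add and each stays a separate island — area = 55.66 mm². Checking containment: at z = 7.3 the cross-section extends beyond the z = 2.1 cross-section by about 49.58 mm².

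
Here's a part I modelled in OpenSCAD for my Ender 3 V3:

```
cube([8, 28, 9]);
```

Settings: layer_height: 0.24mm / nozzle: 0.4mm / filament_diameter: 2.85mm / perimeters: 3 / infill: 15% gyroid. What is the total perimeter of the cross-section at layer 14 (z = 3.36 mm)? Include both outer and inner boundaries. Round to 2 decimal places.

72.00 mm

At z = 3.36 mm: the 8×28 cube contributes its full rectangle (perimeter 72.00 mm). Overall, the cross-section is a single solid region. Total boundary length (outer) = 72.00 mm.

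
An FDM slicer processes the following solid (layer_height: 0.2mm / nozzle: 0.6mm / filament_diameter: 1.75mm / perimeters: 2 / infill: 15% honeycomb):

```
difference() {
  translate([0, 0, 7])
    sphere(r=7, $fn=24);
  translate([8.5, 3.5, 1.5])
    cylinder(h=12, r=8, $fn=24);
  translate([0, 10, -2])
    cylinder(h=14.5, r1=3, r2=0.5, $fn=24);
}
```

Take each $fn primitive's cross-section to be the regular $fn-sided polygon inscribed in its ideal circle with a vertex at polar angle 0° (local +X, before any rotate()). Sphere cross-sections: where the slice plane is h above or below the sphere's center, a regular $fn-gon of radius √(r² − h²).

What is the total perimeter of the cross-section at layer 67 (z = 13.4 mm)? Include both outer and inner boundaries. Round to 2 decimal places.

17.03 mm

At z = 13.4 mm: the r=7 sphere slices to a regular 24-gon of circumradius 2.835 (√(r²−h²) with h=6.4 from center) (perimeter = 2·24·2.835·sin(180°/24) = 17.77 mm); the r=8 cylinder at (8.5, 3.5) contributes a regular 24-gon of circumradius 8 (perimeter = 2·24·8.000·sin(180°/24) = 50.12 mm); the cone at (0, 10) does not reach this height (z outside [-2, 12.5]); After the difference (first − rest): starting from the r=7 sphere, the r=8 cylinder at (8.5, 3.5) partially overlaps it — only the 5.11 mm² overlap (of its 198.77 mm²) is removed, clipping the outline — boundary = 17.03 mm. Overall, the cross-section is a single solid region. Total boundary length (outer) = 17.03 mm.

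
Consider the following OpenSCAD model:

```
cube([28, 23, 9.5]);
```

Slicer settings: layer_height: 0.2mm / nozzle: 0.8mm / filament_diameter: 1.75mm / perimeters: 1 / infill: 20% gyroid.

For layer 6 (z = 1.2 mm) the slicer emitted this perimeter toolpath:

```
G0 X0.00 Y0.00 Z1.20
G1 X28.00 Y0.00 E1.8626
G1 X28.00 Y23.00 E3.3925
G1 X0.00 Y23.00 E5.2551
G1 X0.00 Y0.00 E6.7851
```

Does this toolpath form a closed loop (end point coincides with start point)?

Start point (G0): (0.00, 0.00). End point (last G1): the path returns to the start — closed.

yes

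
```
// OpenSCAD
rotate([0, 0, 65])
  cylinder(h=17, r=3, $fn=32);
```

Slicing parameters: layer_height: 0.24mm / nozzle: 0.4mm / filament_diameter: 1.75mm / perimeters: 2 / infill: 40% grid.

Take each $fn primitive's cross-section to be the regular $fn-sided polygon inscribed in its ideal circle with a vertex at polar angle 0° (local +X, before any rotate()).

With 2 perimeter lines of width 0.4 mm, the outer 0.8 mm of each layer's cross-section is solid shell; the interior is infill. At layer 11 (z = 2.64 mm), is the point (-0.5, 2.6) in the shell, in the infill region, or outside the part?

At z = 2.64 mm: the cylinder: section is a regular 32-gon, circumradius r=3; (whole slice rotated 65° about Z — lengths, areas and connectivity unchanged). Overall, the cross-section is a single solid region. Undo the 65° rotation: the query point maps to (2.145, 1.552) in the un-rotated model frame. The nearest boundary edge runs (2.49, 1.67)→(2.12, 2.12); distance from the point to it = 0.34 mm. The point is inside the cross-section, 0.34 mm from the nearest boundary — within the 0.8 mm shell band (2 × 0.4).

shell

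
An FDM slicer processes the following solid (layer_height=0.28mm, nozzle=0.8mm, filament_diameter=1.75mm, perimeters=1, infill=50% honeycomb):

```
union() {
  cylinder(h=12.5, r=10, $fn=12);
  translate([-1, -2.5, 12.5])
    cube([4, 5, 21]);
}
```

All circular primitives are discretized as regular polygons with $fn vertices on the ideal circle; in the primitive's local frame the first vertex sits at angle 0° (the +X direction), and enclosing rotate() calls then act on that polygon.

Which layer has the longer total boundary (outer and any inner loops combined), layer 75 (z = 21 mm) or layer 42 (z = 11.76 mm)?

layer 42 (z = 11.76 mm)

Layer 75 (z = 21): the cylinder is absent (z outside [0, 12.5]); the cube at (-1, -2.5) (footprint 4×5) is included at this height (perimeter 18.00 mm); Merging all regions: only the 4×5 cube at (-1, -2.5) is present, so the union is just that shape — boundary = 18.00 mm. So its perimeter = 18.00 mm. Layer 42 (z = 11.76): the r=10 cylinder gives a regular 12-gon of circumradius 10 (constant along its height) (perimeter = 2·12·10.000·sin(180°/12) = 62.12 mm); the cube at (-1, -2.5) does not reach this height (z outside [12.5, 33.5]); Combining (union): only the r=10 cylinder is present, so the union is just that shape — boundary = 62.12 mm. So its perimeter = 62.12 mm. Layer 42 is larger (62.12 vs 18.00 mm).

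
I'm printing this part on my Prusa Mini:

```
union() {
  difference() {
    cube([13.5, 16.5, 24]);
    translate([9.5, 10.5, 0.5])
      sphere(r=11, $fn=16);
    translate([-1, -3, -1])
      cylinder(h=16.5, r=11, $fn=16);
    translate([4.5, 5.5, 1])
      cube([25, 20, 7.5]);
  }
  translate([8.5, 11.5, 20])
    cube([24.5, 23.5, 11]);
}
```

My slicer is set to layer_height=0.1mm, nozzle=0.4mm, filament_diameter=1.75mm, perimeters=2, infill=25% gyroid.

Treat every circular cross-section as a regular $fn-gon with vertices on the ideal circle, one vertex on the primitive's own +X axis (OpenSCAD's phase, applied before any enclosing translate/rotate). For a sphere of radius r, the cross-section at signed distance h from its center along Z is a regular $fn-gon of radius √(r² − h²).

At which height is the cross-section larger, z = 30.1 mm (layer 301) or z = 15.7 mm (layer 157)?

Layer 301 (z = 30.1): the cube is not intersected at this z (z outside [0, 24]); the sphere at (9.5, 10.5) does not reach this height (|z−center|=29.600 > r=11); the cylinder at (-1, -3) is not intersected at this z (z outside [-1, 15.5]); the cube at (4.5, 5.5) is not intersected at this z (z outside [1, 8.5]); Subtracting the remaining from the first: the first operand is absent here, so nothing remains; the cube at (8.5, 11.5) (footprint 24.5×23.5) is included at this height (area 575.75 mm²); Combining (union): only the 24.5×23.5 cube at (8.5, 11.5) is present, so the union is just that shape — area = 575.75 mm². So its area = 575.75 mm². Layer 157 (z = 15.7): the cube is present — its section is the full 13.5×16.5 rectangle (area 222.75 mm²); the sphere at (9.5, 10.5) is not intersected at this z (|z−center|=15.200 > r=11); the cylinder at (-1, -3) is not intersected at this z (z outside [-1, 15.5]); the cube at (4.5, 5.5) does not reach this height (z outside [1, 8.5]); Subtracting the remaining from the first: none of the subtracted shapes is present at this height, so the 13.5×16.5 cube is unchanged — area = 222.75 mm²; the cube at (8.5, 11.5) is not intersected at this z (z outside [20, 31]); Combining (union): only that combined region is present, so the union is just that shape — area = 222.75 mm². So its area = 222.75 mm². Layer 301 is larger (575.75 vs 222.75 mm²).

layer 301 (z = 30.1 mm)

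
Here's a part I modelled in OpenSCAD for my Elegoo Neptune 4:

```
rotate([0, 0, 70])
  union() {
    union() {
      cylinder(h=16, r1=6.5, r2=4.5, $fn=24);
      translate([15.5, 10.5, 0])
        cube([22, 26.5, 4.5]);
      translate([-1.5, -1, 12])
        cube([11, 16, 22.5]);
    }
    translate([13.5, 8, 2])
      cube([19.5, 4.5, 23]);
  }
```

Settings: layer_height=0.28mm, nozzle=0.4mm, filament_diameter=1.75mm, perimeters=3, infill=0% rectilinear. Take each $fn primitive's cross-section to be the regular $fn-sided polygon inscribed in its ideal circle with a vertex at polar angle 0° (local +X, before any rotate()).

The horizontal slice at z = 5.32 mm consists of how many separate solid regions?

At z = 5.32 mm: the cone (r1=6.5→r2=4.5) has section circumradius 5.835 here — a regular 24-gon; the cube at (15.5, 10.5) does not reach this height (z outside [0, 4.5]); the cube at (-1.5, -1) is not intersected at this z (z outside [12, 34.5]); Taking the union: only the cone is present, so the union is just that shape — 1 connected region; the cube at (13.5, 8) is present — its section is the full 19.5×4.5 rectangle; Merging all regions: the 2 present regions are separate (no shared area or edge), so areas and boundary lengths simply add and each stays a separate island — 2 connected regions; (rotated 70° about Z; rotation is an isometry so areas/perimeters/island counts are preserved). The result has 2 disconnected regions.

2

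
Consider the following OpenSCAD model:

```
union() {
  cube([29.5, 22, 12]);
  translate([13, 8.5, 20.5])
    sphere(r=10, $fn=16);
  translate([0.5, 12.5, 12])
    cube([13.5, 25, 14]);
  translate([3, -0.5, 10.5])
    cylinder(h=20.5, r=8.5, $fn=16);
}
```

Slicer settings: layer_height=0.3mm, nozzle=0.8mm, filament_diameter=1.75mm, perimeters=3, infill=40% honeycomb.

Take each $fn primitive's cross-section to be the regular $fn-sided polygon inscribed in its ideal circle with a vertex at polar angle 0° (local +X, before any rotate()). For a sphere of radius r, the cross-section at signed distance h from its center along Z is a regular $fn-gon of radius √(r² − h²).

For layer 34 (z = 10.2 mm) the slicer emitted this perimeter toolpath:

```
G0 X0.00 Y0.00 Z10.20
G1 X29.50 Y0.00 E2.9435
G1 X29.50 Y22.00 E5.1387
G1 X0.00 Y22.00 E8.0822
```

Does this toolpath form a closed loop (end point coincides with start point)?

Start point (G0): (0.00, 0.00). End point (last G1): the path does not return to the start — open.

no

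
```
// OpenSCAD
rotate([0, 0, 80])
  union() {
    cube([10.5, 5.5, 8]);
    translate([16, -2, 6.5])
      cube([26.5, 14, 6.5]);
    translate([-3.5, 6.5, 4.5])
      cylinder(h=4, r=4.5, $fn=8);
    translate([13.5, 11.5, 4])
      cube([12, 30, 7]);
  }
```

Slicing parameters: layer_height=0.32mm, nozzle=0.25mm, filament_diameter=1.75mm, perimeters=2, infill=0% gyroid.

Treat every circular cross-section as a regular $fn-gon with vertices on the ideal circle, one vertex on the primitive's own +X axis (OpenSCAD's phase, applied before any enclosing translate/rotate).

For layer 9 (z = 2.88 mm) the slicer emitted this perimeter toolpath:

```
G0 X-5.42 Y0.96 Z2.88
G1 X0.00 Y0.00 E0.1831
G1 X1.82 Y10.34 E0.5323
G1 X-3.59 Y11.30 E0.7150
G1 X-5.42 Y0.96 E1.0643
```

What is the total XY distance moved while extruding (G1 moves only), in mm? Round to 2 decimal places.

Sum the Euclidean lengths of each G1 segment: total = 32.00 mm.

32.00 mm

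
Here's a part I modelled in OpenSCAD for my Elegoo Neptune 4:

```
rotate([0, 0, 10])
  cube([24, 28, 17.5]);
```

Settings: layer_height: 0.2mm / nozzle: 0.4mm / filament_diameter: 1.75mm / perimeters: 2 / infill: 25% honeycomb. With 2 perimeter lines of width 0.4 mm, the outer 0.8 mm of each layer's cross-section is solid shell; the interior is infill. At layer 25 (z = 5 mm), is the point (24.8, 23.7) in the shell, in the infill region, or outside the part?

At z = 5 mm: the cube is present — its section is the full 24×28 rectangle; (rotated 10° about Z; rotation is an isometry so areas/perimeters/island counts are preserved). Overall, the cross-section is a single solid region. Undo the 10° rotation: the query point maps to (28.539, 19.033) in the un-rotated model frame. The nearest boundary edge runs (24.00, 0.00)→(24.00, 28.00); distance from the point to it = 4.54 mm. The point is not inside any of the regions above, so it lies outside the cross-section (4.54 mm from the nearest boundary).

outside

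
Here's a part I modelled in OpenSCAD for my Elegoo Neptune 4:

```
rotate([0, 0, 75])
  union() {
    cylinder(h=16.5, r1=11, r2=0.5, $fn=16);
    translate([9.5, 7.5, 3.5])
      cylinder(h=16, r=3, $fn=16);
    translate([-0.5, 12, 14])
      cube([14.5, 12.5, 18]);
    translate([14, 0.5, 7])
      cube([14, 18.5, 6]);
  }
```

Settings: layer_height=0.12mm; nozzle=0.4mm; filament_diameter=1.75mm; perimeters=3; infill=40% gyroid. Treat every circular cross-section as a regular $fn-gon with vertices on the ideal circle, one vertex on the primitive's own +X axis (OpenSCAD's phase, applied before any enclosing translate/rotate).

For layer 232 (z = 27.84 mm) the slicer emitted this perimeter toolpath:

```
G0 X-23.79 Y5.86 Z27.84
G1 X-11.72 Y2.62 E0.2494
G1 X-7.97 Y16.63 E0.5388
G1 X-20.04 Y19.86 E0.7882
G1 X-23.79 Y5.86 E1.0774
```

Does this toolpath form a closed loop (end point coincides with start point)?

Start point (G0): (-23.79, 5.86). End point (last G1): the path returns to the start — closed.

yes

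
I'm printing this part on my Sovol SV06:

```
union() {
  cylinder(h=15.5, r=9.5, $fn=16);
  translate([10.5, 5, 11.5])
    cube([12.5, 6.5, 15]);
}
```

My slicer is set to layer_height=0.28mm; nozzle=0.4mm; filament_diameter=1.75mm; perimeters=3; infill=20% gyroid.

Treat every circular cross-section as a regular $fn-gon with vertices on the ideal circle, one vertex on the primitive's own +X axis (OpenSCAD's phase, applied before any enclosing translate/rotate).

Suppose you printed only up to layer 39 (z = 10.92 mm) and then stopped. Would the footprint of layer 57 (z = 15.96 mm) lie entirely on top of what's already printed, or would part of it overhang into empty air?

Compare the two slices. At z = 10.92: the r=9.5 cylinder gives a regular 16-gon of circumradius 9.5 (constant along its height) (area = (16/2)·9.500²·sin(360°/16) = 276.30 mm²); the cube at (10.5, 5) is not intersected at this z (z outside [11.5, 26.5]); Taking the union: only the r=9.5 cylinder is present, so the union is just that shape — area = 276.30 mm². At z = 15.96: the cylinder does not reach this height (z outside [0, 15.5]); the cube at (10.5, 5) (footprint 12.5×6.5) is included at this height (area 81.25 mm²); Merging all regions: only the 12.5×6.5 cube at (10.5, 5) is present, so the union is just that shape — area = 81.25 mm². Checking containment: at z = 15.96 the cross-section extends beyond the z = 10.92 cross-section by about 81.25 mm².

part overhangs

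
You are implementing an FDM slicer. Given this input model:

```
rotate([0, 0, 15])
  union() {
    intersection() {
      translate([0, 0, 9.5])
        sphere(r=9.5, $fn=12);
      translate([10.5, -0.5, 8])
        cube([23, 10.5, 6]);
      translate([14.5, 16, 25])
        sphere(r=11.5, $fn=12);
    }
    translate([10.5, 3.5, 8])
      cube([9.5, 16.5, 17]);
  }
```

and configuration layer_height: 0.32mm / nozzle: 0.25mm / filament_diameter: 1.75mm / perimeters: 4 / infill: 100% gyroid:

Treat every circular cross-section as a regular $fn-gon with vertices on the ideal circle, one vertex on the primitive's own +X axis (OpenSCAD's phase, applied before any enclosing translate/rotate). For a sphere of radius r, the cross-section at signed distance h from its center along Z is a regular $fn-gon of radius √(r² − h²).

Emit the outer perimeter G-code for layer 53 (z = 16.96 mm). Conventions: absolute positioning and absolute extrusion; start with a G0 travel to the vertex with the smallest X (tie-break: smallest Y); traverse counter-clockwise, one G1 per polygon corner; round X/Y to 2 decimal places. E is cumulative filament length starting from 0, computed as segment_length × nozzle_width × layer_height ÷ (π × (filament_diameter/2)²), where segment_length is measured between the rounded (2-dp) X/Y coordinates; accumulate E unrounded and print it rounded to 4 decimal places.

At z = 16.96 mm: the r=9.5 sphere contributes a regular 12-gon of circumradius √(9.5²−7.46²) = 5.882; the cube at (10.5, -0.5) does not reach this height (z outside [8, 14]); the sphere at (14.5, 16): section is a regular 12-gon, circumradius = √(r²−h²) = √(11.5²−8.04²) = 8.222; Taking the intersection: at least one operand is absent at this height, so nothing remains; the cube at (10.5, 3.5) is present — its section is the full 9.5×16.5 rectangle; Taking the union: only the 9.5×16.5 cube at (10.5, 3.5) is present, so the union is just that shape — 1 connected region; (whole slice rotated 15° about Z — lengths, areas and connectivity unchanged). The outline is a single polygon with 4 vertices. Extrusion per mm of travel: 0.25 × 0.32 / (π × 0.875²) = 0.033260. Accumulating E over each segment gives final E = 1.7289.

G0 X4.97 Y22.04 Z16.96
G1 X9.24 Y6.10 E0.5489
G1 X18.41 Y8.56 E0.8646
G1 X14.14 Y24.49 E1.4132
G1 X4.97 Y22.04 E1.7289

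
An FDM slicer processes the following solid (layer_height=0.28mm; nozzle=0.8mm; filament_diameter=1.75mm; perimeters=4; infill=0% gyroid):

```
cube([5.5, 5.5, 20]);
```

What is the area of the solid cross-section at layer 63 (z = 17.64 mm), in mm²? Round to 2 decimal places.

30.25 mm²

At z = 17.64 mm: the cube is present — its section is the full 5.5×5.5 rectangle (area 30.25 mm²). Overall, the cross-section is a single solid region. Net area = 30.25 mm².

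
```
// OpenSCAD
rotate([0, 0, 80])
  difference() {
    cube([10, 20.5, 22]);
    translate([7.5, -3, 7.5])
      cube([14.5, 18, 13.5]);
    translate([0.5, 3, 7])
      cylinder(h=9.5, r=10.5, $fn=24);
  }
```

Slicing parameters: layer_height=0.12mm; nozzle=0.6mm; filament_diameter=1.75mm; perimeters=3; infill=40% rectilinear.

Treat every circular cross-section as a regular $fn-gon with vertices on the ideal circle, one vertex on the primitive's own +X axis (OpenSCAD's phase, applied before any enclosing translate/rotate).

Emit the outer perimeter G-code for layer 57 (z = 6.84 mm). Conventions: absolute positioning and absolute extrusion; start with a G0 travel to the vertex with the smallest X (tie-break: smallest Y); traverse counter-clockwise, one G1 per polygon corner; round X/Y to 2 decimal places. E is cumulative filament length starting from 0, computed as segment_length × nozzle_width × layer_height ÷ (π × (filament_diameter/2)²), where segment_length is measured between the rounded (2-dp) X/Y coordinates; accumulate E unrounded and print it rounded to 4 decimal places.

At z = 6.84 mm: the 10×20.5 cube contributes its full rectangle; the cube at (7.5, -3) does not reach this height (z outside [7.5, 21]); the cylinder at (0.5, 3) is not intersected at this z (z outside [7, 16.5]); Taking the first minus the rest: none of the subtracted shapes is present at this height, so the 10×20.5 cube is unchanged — 1 connected region; (whole slice rotated 80° about Z — lengths, areas and connectivity unchanged). The outline is a single polygon with 4 vertices. Extrusion per mm of travel: 0.6 × 0.12 / (π × 0.875²) = 0.029934. Accumulating E over each segment gives final E = 1.8262.

G0 X-20.19 Y3.56 Z6.84
G1 X0.00 Y0.00 E0.6137
G1 X1.74 Y9.85 E0.9131
G1 X-18.45 Y13.41 E1.5268
G1 X-20.19 Y3.56 E1.8262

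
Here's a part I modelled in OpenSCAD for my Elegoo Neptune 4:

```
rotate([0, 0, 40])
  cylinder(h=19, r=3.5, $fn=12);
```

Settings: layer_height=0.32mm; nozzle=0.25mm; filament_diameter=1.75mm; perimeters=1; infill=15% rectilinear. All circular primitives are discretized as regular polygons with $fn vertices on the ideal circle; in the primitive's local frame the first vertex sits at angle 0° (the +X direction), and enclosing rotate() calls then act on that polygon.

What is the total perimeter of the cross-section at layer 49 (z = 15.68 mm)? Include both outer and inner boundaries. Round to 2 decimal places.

21.74 mm

At z = 15.68 mm: the r=3.5 cylinder contributes a regular 12-gon of circumradius 3.5 (perimeter = 2·12·3.500·sin(180°/12) = 21.74 mm); (rotated 40° about Z; rotation is an isometry so areas/perimeters/island counts are preserved). Overall, the cross-section is a single solid region. Total boundary length (outer) = 21.74 mm.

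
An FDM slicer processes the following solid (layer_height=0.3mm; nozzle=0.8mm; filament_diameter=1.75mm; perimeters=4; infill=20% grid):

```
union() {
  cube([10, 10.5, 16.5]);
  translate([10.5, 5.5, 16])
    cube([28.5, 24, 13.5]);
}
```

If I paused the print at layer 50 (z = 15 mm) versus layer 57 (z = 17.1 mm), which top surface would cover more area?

layer 57 (z = 17.1 mm)

Layer 50 (z = 15): the cube (footprint 10×10.5) is included at this height (area 105.00 mm²); the cube at (10.5, 5.5) is absent (z outside [16, 29.5]); Merging all regions: only the 10×10.5 cube is present, so the union is just that shape — area = 105.00 mm². So its area = 105.00 mm². Layer 57 (z = 17.1): the cube does not reach this height (z outside [0, 16.5]); the 28.5×24 cube at (10.5, 5.5) contributes its full rectangle (area 684.00 mm²); Taking the union: only the 28.5×24 cube at (10.5, 5.5) is present, so the union is just that shape — area = 684.00 mm². So its area = 684.00 mm². Layer 57 is larger (684.00 vs 105.00 mm²).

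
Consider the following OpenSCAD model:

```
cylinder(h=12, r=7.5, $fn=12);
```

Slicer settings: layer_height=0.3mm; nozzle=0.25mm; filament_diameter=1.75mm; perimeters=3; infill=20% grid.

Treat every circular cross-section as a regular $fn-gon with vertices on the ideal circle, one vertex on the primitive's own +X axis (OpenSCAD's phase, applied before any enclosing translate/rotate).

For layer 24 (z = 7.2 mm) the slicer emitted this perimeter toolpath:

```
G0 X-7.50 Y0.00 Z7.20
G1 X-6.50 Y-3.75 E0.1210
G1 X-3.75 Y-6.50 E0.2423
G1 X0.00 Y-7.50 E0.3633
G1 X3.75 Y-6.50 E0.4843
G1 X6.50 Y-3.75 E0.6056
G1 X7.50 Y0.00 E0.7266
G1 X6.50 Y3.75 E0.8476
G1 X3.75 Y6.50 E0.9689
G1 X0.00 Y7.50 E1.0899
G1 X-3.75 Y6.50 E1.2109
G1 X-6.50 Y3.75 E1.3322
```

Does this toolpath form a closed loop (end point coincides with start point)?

no

Start point (G0): (-7.50, 0.00). End point (last G1): the path does not return to the start — open.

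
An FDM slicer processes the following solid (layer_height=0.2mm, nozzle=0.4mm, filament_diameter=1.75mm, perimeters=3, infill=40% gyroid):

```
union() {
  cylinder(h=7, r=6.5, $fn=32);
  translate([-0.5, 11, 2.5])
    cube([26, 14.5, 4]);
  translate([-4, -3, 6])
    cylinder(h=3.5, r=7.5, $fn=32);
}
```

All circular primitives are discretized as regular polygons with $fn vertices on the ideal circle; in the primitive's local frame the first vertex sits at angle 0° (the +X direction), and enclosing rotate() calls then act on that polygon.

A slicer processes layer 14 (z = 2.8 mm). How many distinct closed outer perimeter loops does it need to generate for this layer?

2

At z = 2.8 mm: the cylinder: section is a regular 32-gon, circumradius r=6.5; the 26×14.5 cube at (-0.5, 11) contributes its full rectangle; the cylinder at (-4, -3) is absent (z outside [6, 9.5]); Combining (union): the 2 present regions are separate (no shared area or edge), so areas and boundary lengths simply add and each stays a separate island — 2 connected regions. The result has 2 disconnected regions.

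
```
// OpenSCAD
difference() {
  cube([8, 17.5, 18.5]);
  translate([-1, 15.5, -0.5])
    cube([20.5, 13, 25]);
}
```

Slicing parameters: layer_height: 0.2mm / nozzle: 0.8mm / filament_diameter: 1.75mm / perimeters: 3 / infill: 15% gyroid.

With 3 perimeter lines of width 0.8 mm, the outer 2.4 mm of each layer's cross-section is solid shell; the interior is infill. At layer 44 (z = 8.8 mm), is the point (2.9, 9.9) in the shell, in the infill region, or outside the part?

At z = 8.8 mm: the 8×17.5 cube contributes its full rectangle; the 20.5×13 cube at (-1, 15.5) contributes its full rectangle; Taking the first minus the rest: starting from the 8×17.5 cube, the 20.5×13 cube at (-1, 15.5) partially overlaps it — only the 16.00 mm² overlap (of its 266.50 mm²) is removed, clipping the outline — 1 connected region. Overall, the cross-section is a single solid region. The nearest boundary edge runs (0.00, 0.00)→(0.00, 15.50); distance from the point to it = 2.90 mm. The point is inside the cross-section and 2.90 mm from the nearest boundary — more than the 2.4 mm shell width (3 × 0.8), so it's in the infill interior.

infill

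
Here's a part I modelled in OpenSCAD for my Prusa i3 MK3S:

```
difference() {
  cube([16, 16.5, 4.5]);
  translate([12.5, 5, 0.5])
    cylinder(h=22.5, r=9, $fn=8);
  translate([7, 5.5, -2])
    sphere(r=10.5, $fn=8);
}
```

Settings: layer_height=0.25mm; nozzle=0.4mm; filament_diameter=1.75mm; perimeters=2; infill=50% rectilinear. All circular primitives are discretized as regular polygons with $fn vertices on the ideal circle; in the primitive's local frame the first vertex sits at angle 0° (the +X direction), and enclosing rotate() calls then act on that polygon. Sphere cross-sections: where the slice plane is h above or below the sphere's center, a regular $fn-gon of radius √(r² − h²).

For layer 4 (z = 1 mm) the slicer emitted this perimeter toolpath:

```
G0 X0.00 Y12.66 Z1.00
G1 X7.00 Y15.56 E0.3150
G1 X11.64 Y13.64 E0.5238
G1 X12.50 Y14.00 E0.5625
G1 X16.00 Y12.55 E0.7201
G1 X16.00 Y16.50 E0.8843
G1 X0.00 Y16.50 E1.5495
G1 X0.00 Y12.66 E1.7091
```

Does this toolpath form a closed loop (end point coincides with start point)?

yes

Start point (G0): (0.00, 12.66). End point (last G1): the path returns to the start — closed.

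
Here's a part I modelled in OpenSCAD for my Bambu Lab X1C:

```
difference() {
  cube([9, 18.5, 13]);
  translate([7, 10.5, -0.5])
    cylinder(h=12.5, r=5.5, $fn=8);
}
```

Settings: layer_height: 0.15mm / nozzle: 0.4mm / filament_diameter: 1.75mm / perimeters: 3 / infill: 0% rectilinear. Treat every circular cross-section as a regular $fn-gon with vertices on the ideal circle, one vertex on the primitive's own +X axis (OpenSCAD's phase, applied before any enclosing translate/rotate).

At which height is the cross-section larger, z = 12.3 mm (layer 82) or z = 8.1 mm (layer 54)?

layer 82 (z = 12.3 mm)

Layer 82 (z = 12.3): the 9×18.5 cube contributes its full rectangle (area 166.50 mm²); the cylinder at (7, 10.5) is not intersected at this z (z outside [-0.5, 12]); Subtracting the remaining from the first: none of the subtracted shapes is present at this height, so the 9×18.5 cube is unchanged — area = 166.50 mm². So its area = 166.50 mm². Layer 54 (z = 8.1): the cube (footprint 9×18.5) is included at this height (area 166.50 mm²); the cylinder at (7, 10.5): section is a regular 8-gon, circumradius r=5.5 (area = (8/2)·5.500²·sin(360°/8) = 85.56 mm²); Subtracting the remaining from the first: starting from the 9×18.5 cube (166.50 mm²), the r=5.5 cylinder at (7, 10.5) partially overlaps it — only the 63.12 mm² overlap (of its 85.56 mm²) is removed, clipping the outline — area = 103.38 mm². So its area = 103.38 mm². Layer 82 is larger (166.50 vs 103.38 mm²).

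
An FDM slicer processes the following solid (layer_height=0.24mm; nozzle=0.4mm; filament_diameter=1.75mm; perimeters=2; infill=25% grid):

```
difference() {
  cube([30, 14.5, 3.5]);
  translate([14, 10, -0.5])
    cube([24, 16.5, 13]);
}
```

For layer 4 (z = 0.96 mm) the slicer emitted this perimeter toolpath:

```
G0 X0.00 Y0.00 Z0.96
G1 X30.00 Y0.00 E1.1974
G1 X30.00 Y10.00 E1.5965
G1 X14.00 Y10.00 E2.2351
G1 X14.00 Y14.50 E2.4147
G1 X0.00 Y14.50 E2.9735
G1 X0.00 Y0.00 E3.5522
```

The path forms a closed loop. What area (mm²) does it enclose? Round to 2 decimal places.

363.00 mm²

Apply the shoelace formula to the sequence of (X, Y) vertices; enclosed area = 363.00 mm².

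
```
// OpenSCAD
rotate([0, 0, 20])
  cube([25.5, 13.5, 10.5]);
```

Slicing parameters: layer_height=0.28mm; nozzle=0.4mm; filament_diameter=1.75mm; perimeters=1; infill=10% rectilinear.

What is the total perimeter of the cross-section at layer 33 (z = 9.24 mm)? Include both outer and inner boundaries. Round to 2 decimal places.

At z = 9.24 mm: the cube is present — its section is the full 25.5×13.5 rectangle (perimeter 78.00 mm); (rotated 20° about Z; rotation is an isometry so areas/perimeters/island counts are preserved). Overall, the cross-section is a single solid region. Total boundary length (outer) = 78.00 mm.

78.00 mm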